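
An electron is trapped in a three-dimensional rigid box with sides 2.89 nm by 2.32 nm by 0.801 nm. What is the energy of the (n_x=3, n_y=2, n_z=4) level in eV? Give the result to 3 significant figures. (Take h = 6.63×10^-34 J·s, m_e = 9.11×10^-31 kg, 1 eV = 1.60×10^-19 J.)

E = 10.1 eV

For a 3D rectangular well E = (h²/8m_e)·Σ n_i²/L_i² = (6.63×10^-34)²/(8·9.11×10^-31) · [3²/(2.89 nm)² + 2²/(2.32 nm)² + 4²/(0.801 nm)²].
Evaluating gives E = 1.614×10^-18 J = 10.1 eV.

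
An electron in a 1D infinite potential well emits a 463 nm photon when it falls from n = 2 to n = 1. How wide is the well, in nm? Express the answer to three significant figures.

The photon carries ΔE = hc/λ = 6.626×10^-34·2.998×10^8/4.63×10^-7 m = 4.290×10^-19 J.
Since ΔE = (2² − 1²)E_1, E_1 = 1.430×10^-19 J, and L = h/√(8m_eE_1) = 6.49×10^-10 m = 0.649 nm.

L = 0.649 nm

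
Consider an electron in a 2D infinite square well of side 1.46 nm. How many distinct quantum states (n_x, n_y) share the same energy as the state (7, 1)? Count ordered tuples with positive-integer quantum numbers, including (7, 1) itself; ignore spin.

The level has n_x² + n_y² = 50. The ordered positive-integer solutions are (1, 7), (5, 5), (7, 1).
That gives 3 states.

degeneracy = 3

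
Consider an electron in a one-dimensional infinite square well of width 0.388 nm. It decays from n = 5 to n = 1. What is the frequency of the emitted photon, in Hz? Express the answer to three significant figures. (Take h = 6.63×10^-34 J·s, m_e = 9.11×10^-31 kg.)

f = 1.45×10^16 Hz

E_1 = h²/(8m_eL²) = 4.006×10^-19 J and ΔE = (5² − 1²)E_1 = 9.614×10^-18 J.
f = ΔE/h = 9.614×10^-18/6.63×10^-34 = 1.45×10^16 Hz.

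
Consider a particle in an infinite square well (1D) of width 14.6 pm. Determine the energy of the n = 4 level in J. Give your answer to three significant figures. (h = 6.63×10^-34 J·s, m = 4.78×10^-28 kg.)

E_4 = 8.63×10^-18 J

For an infinite well E_n = n²h²/(8mL²), so E_1 = h²/(8mL²) = (6.63×10^-34)²/(8·4.78×10^-28·(1.46×10^-11 m)²) = 5.393×10^-19 J.
Then E_4 = 4²·E_1 = 16·5.393×10^-19 J = 8.63×10^-18 J.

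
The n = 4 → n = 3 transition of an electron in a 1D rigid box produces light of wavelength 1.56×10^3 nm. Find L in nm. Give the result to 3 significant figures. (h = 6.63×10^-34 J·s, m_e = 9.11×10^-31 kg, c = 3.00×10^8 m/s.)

The photon carries ΔE = hc/λ = 6.63×10^-34·3.00×10^8/1.56×10^-6 m = 1.275×10^-19 J.
Since ΔE = (4² − 3²)E_1, E_1 = 1.821×10^-20 J, and L = h/√(8m_eE_1) = 1.82×10^-9 m = 1.82 nm.

L = 1.82 nm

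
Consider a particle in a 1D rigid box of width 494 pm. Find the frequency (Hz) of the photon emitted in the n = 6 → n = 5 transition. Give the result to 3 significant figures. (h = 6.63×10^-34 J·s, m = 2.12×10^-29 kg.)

f = 1.76×10^14 Hz

E_1 = h²/(8mL²) = 1.062×10^-20 J and ΔE = (6² − 5²)E_1 = 1.168×10^-19 J.
f = ΔE/h = 1.168×10^-19/6.63×10^-34 = 1.76×10^14 Hz.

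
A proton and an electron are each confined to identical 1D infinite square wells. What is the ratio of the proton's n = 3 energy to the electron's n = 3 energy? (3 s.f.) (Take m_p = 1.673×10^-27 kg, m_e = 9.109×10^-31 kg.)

E_n ∝ 1/m at fixed n and L, so the ratio is m_e/m_p = 9.109×10^-31/1.673×10^-27 = 5.44×10^-4.

5.44×10^-4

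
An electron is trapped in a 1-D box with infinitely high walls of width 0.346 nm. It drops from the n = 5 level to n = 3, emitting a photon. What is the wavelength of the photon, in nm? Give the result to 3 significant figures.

E_1 = h²/(8m_eL²) = 5.033×10^-19 J, so ΔE = (5² − 3²)E_1 = 8.053×10^-18 J.
λ = hc/ΔE = (6.626×10^-34·2.998×10^8)/8.053×10^-18 = 2.47×10^-8 m = 24.7 nm.

λ = 24.7 nm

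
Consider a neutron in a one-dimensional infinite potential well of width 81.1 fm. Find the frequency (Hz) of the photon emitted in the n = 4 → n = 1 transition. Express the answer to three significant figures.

f = 1.13×10^20 Hz

E_1 = h²/(8m_nL²) = 4.981×10^-15 J and ΔE = (4² − 1²)E_1 = 7.472×10^-14 J.
f = ΔE/h = 7.472×10^-14/6.626×10^-34 = 1.13×10^20 Hz.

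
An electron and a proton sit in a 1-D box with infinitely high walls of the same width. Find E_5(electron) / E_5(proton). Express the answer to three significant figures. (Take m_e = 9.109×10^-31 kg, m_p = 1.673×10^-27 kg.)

1.84×10^3

E_n ∝ 1/m at fixed n and L, so the ratio is m_p/m_e = 1.673×10^-27/9.109×10^-31 = 1.84×10^3.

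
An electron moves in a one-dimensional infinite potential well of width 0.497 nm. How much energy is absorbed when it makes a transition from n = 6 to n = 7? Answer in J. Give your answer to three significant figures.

E_1 = h²/(8m_eL²) = 2.439×10^-19 J.
|ΔE| = |6² − 7²|·E_1 = 13·2.439×10^-19 J = 3.17×10^-18 J.

|ΔE| = 3.17×10^-18 J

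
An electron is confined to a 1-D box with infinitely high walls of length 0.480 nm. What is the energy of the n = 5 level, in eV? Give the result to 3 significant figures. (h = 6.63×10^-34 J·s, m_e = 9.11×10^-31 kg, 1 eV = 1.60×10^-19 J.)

For an infinite well E_n = n²h²/(8m_eL²), so E_1 = h²/(8m_eL²) = (6.63×10^-34)²/(8·9.11×10^-31·(4.80×10^-10 m)²) = 2.618×10^-19 J.
Then E_5 = 5²·E_1 = 25·2.618×10^-19 J = 6.545×10^-18 J.
Converting, E_5 = 6.545×10^-18 J / (1.60×10^-19 J/eV) = 40.9 eV.

E_5 = 40.9 eV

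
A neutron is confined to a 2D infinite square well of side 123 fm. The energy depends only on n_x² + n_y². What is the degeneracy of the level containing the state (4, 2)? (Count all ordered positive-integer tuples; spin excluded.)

degeneracy = 2

The level has n_x² + n_y² = 20. The ordered positive-integer solutions are (2, 4), (4, 2).
That gives 2 states.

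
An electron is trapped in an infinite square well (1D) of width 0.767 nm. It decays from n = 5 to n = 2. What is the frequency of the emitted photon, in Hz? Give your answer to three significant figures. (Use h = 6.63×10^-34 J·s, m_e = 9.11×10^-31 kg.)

E_1 = h²/(8m_eL²) = 1.025×10^-19 J and ΔE = (5² − 2²)E_1 = 2.152×10^-18 J.
f = ΔE/h = 2.152×10^-18/6.63×10^-34 = 3.25×10^15 Hz.

f = 3.25×10^15 Hz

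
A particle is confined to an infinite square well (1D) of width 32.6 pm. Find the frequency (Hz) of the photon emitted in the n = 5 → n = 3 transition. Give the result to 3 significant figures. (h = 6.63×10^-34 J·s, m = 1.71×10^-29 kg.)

E_1 = h²/(8mL²) = 3.023×10^-18 J and ΔE = (5² − 3²)E_1 = 4.837×10^-17 J.
f = ΔE/h = 4.837×10^-17/6.63×10^-34 = 7.30×10^16 Hz.

f = 7.30×10^16 Hz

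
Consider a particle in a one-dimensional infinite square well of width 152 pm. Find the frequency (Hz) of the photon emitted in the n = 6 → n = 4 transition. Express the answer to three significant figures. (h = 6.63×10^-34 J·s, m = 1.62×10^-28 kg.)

E_1 = h²/(8mL²) = 1.468×10^-20 J and ΔE = (6² − 4²)E_1 = 2.936×10^-19 J.
f = ΔE/h = 2.936×10^-19/6.63×10^-34 = 4.43×10^14 Hz.

f = 4.43×10^14 Hz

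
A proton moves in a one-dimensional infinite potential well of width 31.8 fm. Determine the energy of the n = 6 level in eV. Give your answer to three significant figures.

E_6 = 7.29×10^6 eV

For an infinite well E_n = n²h²/(8m_pL²), so E_1 = h²/(8m_pL²) = (6.626×10^-34)²/(8·1.673×10^-27·(3.18×10^-14 m)²) = 3.244×10^-14 J.
Then E_6 = 6²·E_1 = 36·3.244×10^-14 J = 1.168×10^-12 J.
Converting, E_6 = 1.168×10^-12 J / (1.602×10^-19 J/eV) = 7.29×10^6 eV.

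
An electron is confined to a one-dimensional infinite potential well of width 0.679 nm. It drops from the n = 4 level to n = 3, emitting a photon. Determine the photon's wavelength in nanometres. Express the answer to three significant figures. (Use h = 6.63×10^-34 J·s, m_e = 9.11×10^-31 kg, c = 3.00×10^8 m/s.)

λ = 217 nm

E_1 = h²/(8m_eL²) = 1.308×10^-19 J, so ΔE = (4² − 3²)E_1 = 9.156×10^-19 J.
λ = hc/ΔE = (6.63×10^-34·3.00×10^8)/9.156×10^-19 = 2.17×10^-7 m = 217 nm.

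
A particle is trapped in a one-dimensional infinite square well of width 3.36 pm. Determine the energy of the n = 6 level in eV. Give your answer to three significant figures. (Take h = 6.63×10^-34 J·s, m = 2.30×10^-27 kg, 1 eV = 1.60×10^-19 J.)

E_6 = 476 eV

For an infinite well E_n = n²h²/(8mL²), so E_1 = h²/(8mL²) = (6.63×10^-34)²/(8·2.30×10^-27·(3.36×10^-12 m)²) = 2.116×10^-18 J.
Then E_6 = 6²·E_1 = 36·2.116×10^-18 J = 7.618×10^-17 J.
Converting, E_6 = 7.618×10^-17 J / (1.60×10^-19 J/eV) = 476 eV.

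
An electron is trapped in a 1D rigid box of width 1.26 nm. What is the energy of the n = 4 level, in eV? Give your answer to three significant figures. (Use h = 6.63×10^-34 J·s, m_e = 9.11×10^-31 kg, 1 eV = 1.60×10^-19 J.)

E_4 = 3.80 eV

For an infinite well E_n = n²h²/(8m_eL²), so E_1 = h²/(8m_eL²) = (6.63×10^-34)²/(8·9.11×10^-31·(1.26×10^-9 m)²) = 3.799×10^-20 J.
Then E_4 = 4²·E_1 = 16·3.799×10^-20 J = 6.078×10^-19 J.
Converting, E_4 = 6.078×10^-19 J / (1.60×10^-19 J/eV) = 3.80 eV.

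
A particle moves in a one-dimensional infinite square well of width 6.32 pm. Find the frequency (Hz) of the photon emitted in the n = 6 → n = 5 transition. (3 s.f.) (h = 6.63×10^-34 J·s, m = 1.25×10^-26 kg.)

f = 1.83×10^15 Hz

E_1 = h²/(8mL²) = 1.101×10^-19 J and ΔE = (6² − 5²)E_1 = 1.211×10^-18 J.
f = ΔE/h = 1.211×10^-18/6.63×10^-34 = 1.83×10^15 Hz.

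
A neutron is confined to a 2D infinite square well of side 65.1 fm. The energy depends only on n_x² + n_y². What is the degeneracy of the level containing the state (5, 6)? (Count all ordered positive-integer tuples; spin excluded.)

The level has n_x² + n_y² = 61. The ordered positive-integer solutions are (5, 6), (6, 5).
That gives 2 states.

degeneracy = 2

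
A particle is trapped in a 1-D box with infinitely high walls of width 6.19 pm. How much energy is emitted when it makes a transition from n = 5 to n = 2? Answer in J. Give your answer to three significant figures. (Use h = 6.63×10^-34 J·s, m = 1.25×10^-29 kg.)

E_1 = h²/(8mL²) = 1.147×10^-16 J.
|ΔE| = |5² − 2²|·E_1 = 21·1.147×10^-16 J = 2.41×10^-15 J.

|ΔE| = 2.41×10^-15 J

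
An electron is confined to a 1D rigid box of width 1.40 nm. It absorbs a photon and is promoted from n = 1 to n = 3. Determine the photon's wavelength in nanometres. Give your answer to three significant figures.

E_1 = h²/(8m_eL²) = 3.074×10^-20 J, so ΔE = (3² − 1²)E_1 = 2.459×10^-19 J.
λ = hc/ΔE = (6.626×10^-34·2.998×10^8)/2.459×10^-19 = 8.08×10^-7 m = 808 nm.

λ = 808 nm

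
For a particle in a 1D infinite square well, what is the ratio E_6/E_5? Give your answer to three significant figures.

1.44

E_n ∝ n², so E_6/E_5 = 6²/5² = 36/25 = 1.44.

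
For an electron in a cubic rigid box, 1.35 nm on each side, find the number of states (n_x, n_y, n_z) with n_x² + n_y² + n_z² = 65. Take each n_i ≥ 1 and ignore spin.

The level has n_x² + n_y² + n_z² = 65. The ordered positive-integer solutions are (2, 5, 6), (2, 6, 5), (5, 2, 6), (5, 6, 2), (6, 2, 5), (6, 5, 2).
That gives 6 states.

degeneracy = 6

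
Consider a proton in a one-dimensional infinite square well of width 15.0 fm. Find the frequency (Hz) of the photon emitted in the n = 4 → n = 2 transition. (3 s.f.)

f = 2.64×10^21 Hz

E_1 = h²/(8m_pL²) = 1.458×10^-13 J and ΔE = (4² − 2²)E_1 = 1.750×10^-12 J.
f = ΔE/h = 1.750×10^-12/6.626×10^-34 = 2.64×10^21 Hz.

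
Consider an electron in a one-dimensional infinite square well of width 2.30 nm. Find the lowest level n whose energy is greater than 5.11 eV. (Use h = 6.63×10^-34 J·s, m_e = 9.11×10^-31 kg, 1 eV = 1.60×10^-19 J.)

E_1 = h²/(8m_eL²) = 1.140×10^-20 J = 0.07125 eV.
Need n² > 5.11/0.07125 = 71.72, i.e. n > 8.469.
The smallest integer satisfying this is n = 9.

n = 9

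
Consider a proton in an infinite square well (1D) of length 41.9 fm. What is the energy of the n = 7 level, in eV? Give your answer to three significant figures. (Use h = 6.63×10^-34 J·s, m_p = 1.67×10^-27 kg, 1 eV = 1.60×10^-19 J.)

For an infinite well E_n = n²h²/(8m_pL²), so E_1 = h²/(8m_pL²) = (6.63×10^-34)²/(8·1.67×10^-27·(4.19×10^-14 m)²) = 1.874×10^-14 J.
Then E_7 = 7²·E_1 = 49·1.874×10^-14 J = 9.183×10^-13 J.
Converting, E_7 = 9.183×10^-13 J / (1.60×10^-19 J/eV) = 5.74×10^6 eV.

E_7 = 5.74×10^6 eV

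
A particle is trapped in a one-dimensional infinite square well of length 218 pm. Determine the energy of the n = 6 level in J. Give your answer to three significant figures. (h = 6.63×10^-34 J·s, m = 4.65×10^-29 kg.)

For an infinite well E_n = n²h²/(8mL²), so E_1 = h²/(8mL²) = (6.63×10^-34)²/(8·4.65×10^-29·(2.18×10^-10 m)²) = 2.486×10^-20 J.
Then E_6 = 6²·E_1 = 36·2.486×10^-20 J = 8.95×10^-19 J.

E_6 = 8.95×10^-19 J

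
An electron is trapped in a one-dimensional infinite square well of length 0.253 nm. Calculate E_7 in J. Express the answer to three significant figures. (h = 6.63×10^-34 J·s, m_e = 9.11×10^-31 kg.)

E_7 = 4.62×10^-17 J

For an infinite well E_n = n²h²/(8m_eL²), so E_1 = h²/(8m_eL²) = (6.63×10^-34)²/(8·9.11×10^-31·(2.53×10^-10 m)²) = 9.423×10^-19 J.
Then E_7 = 7²·E_1 = 49·9.423×10^-19 J = 4.62×10^-17 J.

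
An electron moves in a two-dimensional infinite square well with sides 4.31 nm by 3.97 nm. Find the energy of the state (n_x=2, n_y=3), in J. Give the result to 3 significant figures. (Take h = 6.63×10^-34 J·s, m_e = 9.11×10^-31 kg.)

For a 2D rectangular well E = (h²/8m_e)·Σ n_i²/L_i² = (6.63×10^-34)²/(8·9.11×10^-31) · [2²/(4.31 nm)² + 3²/(3.97 nm)²].
Evaluating gives E = 4.74×10^-20 J.

E = 4.74×10^-20 J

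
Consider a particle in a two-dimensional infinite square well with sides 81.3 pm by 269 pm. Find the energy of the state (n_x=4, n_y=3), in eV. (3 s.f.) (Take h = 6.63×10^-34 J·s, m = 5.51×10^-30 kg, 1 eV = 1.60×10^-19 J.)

E = 159 eV

For a 2D rectangular well E = (h²/8m)·Σ n_i²/L_i² = (6.63×10^-34)²/(8·5.51×10^-30) · [4²/(81.3 pm)² + 3²/(269 pm)²].
Evaluating gives E = 2.538×10^-17 J = 159 eV.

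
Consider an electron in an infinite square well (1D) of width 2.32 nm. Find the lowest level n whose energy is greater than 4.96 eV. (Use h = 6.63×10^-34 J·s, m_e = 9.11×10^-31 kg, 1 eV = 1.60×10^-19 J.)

n = 9

E_1 = h²/(8m_eL²) = 1.121×10^-20 J = 0.07006 eV.
Need n² > 4.96/0.07006 = 70.80, i.e. n > 8.414.
The smallest integer satisfying this is n = 9.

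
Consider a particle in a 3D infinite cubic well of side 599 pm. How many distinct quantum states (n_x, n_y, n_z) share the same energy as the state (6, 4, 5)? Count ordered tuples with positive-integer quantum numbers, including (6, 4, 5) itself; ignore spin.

degeneracy = 12

The level has n_x² + n_y² + n_z² = 77. The ordered positive-integer solutions are (2, 3, 8), (2, 8, 3), (3, 2, 8), (3, 8, 2), (4, 5, 6), (4, 6, 5), (5, 4, 6), (5, 6, 4), (6, 4, 5), (6, 5, 4), (8, 2, 3), (8, 3, 2).
That gives 12 states.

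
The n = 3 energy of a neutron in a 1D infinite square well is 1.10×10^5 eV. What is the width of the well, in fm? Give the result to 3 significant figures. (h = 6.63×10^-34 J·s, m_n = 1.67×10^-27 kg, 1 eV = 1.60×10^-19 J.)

L = 130 fm

From E_n = n²h²/(8m_nL²), L = n·h/√(8m_nE_n).
E_3 = 1.10×10^5 eV = 1.760×10^-14 J, so L = 3·6.63×10^-34/√(8·1.67×10^-27·1.760×10^-14) = 1.30×10^-13 m = 130 fm.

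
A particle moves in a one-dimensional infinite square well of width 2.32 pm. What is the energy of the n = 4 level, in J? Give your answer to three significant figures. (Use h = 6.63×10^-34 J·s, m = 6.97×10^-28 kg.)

For an infinite well E_n = n²h²/(8mL²), so E_1 = h²/(8mL²) = (6.63×10^-34)²/(8·6.97×10^-28·(2.32×10^-12 m)²) = 1.465×10^-17 J.
Then E_4 = 4²·E_1 = 16·1.465×10^-17 J = 2.34×10^-16 J.

E_4 = 2.34×10^-16 J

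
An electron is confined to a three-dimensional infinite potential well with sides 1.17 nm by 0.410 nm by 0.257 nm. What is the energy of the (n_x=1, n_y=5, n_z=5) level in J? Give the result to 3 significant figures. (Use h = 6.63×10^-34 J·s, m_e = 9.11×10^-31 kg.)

E = 3.18×10^-17 J

For a 3D rectangular well E = (h²/8m_e)·Σ n_i²/L_i² = (6.63×10^-34)²/(8·9.11×10^-31) · [1²/(1.17 nm)² + 5²/(0.410 nm)² + 5²/(0.257 nm)²].
Evaluating gives E = 3.18×10^-17 J.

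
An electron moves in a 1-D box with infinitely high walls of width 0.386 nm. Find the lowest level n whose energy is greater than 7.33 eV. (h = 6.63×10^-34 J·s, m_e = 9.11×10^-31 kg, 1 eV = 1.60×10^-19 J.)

n = 2

E_1 = h²/(8m_eL²) = 4.048×10^-19 J = 2.530 eV.
Need n² > 7.33/2.530 = 2.897, i.e. n > 1.702.
The smallest integer satisfying this is n = 2.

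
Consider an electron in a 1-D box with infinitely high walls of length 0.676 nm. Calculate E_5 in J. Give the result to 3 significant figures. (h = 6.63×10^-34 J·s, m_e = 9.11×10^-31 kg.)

E_5 = 3.30×10^-18 J

For an infinite well E_n = n²h²/(8m_eL²), so E_1 = h²/(8m_eL²) = (6.63×10^-34)²/(8·9.11×10^-31·(6.76×10^-10 m)²) = 1.320×10^-19 J.
Then E_5 = 5²·E_1 = 25·1.320×10^-19 J = 3.30×10^-18 J.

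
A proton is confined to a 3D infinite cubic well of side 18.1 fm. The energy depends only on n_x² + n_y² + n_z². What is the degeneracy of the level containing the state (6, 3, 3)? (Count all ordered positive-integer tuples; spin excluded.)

degeneracy = 12

The level has n_x² + n_y² + n_z² = 54. The ordered positive-integer solutions are (1, 2, 7), (1, 7, 2), (2, 1, 7), (2, 5, 5), (2, 7, 1), (3, 3, 6), (3, 6, 3), (5, 2, 5), (5, 5, 2), (6, 3, 3), (7, 1, 2), (7, 2, 1).
That gives 12 states.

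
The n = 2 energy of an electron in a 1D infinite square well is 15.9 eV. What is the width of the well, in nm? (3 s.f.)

From E_n = n²h²/(8m_eL²), L = n·h/√(8m_eE_n).
E_2 = 15.9 eV = 2.547×10^-18 J, so L = 2·6.626×10^-34/√(8·9.109×10^-31·2.547×10^-18) = 3.08×10^-10 m = 0.308 nm.

L = 0.308 nm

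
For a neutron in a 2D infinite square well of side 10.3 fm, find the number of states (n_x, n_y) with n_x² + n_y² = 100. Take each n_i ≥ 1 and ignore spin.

degeneracy = 2

The level has n_x² + n_y² = 100. The ordered positive-integer solutions are (6, 8), (8, 6).
That gives 2 states.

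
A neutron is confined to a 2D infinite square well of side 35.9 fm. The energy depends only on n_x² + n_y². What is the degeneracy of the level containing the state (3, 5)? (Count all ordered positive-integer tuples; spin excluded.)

degeneracy = 2

The level has n_x² + n_y² = 34. The ordered positive-integer solutions are (3, 5), (5, 3).
That gives 2 states.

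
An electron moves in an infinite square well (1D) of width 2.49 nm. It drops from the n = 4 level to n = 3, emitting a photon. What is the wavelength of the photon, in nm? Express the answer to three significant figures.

E_1 = h²/(8m_eL²) = 9.717×10^-21 J, so ΔE = (4² − 3²)E_1 = 6.802×10^-20 J.
λ = hc/ΔE = (6.626×10^-34·2.998×10^8)/6.802×10^-20 = 2.92×10^-6 m = 2.92×10^3 nm.

λ = 2.92×10^3 nm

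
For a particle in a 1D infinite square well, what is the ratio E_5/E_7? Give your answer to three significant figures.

0.510

E_n ∝ n², so E_5/E_7 = 5²/7² = 25/49 = 0.510.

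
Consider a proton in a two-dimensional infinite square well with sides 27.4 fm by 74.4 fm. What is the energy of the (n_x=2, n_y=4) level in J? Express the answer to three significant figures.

For a 2D rectangular well E = (h²/8m_p)·Σ n_i²/L_i² = (6.626×10^-34)²/(8·1.673×10^-27) · [2²/(27.4 fm)² + 4²/(74.4 fm)²].
Evaluating gives E = 2.70×10^-13 J.

E = 2.70×10^-13 J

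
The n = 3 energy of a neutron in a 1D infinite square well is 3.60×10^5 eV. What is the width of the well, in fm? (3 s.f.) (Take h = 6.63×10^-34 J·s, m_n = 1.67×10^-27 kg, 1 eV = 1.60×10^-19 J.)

L = 71.7 fm

From E_n = n²h²/(8m_nL²), L = n·h/√(8m_nE_n).
E_3 = 3.60×10^5 eV = 5.760×10^-14 J, so L = 3·6.63×10^-34/√(8·1.67×10^-27·5.760×10^-14) = 7.17×10^-14 m = 71.7 fm.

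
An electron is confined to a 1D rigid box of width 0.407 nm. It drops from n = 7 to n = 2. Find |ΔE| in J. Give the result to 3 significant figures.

|ΔE| = 1.64×10^-17 J

E_1 = h²/(8m_eL²) = 3.637×10^-19 J.
|ΔE| = |7² − 2²|·E_1 = 45·3.637×10^-19 J = 1.64×10^-17 J.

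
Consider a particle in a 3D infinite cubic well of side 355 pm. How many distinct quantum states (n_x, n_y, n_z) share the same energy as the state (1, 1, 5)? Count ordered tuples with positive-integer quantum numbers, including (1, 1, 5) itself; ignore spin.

degeneracy = 4

The level has n_x² + n_y² + n_z² = 27. The ordered positive-integer solutions are (1, 1, 5), (1, 5, 1), (3, 3, 3), (5, 1, 1).
That gives 4 states.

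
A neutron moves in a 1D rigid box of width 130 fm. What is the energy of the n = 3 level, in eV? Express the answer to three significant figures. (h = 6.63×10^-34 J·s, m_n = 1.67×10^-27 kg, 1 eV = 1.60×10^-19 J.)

E_3 = 1.10×10^5 eV

For an infinite well E_n = n²h²/(8m_nL²), so E_1 = h²/(8m_nL²) = (6.63×10^-34)²/(8·1.67×10^-27·(1.30×10^-13 m)²) = 1.947×10^-15 J.
Then E_3 = 3²·E_1 = 9·1.947×10^-15 J = 1.752×10^-14 J.
Converting, E_3 = 1.752×10^-14 J / (1.60×10^-19 J/eV) = 1.10×10^5 eV.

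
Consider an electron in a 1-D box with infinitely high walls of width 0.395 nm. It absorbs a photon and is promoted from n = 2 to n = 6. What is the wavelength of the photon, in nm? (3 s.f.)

E_1 = h²/(8m_eL²) = 3.861×10^-19 J, so ΔE = (6² − 2²)E_1 = 1.236×10^-17 J.
λ = hc/ΔE = (6.626×10^-34·2.998×10^8)/1.236×10^-17 = 1.61×10^-8 m = 16.1 nm.

λ = 16.1 nm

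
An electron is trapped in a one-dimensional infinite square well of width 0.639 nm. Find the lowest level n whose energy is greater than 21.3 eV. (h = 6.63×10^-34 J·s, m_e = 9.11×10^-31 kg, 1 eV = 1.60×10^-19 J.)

n = 5

E_1 = h²/(8m_eL²) = 1.477×10^-19 J = 0.9231 eV.
Need n² > 21.3/0.9231 = 23.07, i.e. n > 4.803.
The smallest integer satisfying this is n = 5.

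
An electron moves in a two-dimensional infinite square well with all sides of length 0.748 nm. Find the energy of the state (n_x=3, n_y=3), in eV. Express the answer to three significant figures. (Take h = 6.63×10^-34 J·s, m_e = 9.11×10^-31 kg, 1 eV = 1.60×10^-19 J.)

E = 12.1 eV

For a 2D rectangular well E = (h²/8m_e)·Σ n_i²/L_i² = (6.63×10^-34)²/(8·9.11×10^-31) · [3²/(0.748 nm)² + 3²/(0.748 nm)²].
Evaluating gives E = 1.940×10^-18 J = 12.1 eV.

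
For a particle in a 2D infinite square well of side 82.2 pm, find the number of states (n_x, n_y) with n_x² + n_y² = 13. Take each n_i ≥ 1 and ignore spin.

degeneracy = 2

The level has n_x² + n_y² = 13. The ordered positive-integer solutions are (2, 3), (3, 2).
That gives 2 states.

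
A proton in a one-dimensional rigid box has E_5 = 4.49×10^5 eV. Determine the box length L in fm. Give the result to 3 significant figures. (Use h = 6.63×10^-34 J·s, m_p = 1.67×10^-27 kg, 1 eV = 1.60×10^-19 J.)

From E_n = n²h²/(8m_pL²), L = n·h/√(8m_pE_n).
E_5 = 4.49×10^5 eV = 7.184×10^-14 J, so L = 5·6.63×10^-34/√(8·1.67×10^-27·7.184×10^-14) = 1.07×10^-13 m = 107 fm.

L = 107 fm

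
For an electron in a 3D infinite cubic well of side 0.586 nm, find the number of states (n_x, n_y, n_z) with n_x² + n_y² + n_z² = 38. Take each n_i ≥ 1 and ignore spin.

The level has n_x² + n_y² + n_z² = 38. The ordered positive-integer solutions are (1, 1, 6), (1, 6, 1), (2, 3, 5), (2, 5, 3), (3, 2, 5), (3, 5, 2), (5, 2, 3), (5, 3, 2), (6, 1, 1).
That gives 9 states.

degeneracy = 9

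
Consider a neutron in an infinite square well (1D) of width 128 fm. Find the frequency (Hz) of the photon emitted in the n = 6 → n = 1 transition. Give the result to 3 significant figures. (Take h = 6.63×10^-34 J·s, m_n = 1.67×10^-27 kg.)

E_1 = h²/(8m_nL²) = 2.008×10^-15 J and ΔE = (6² − 1²)E_1 = 7.028×10^-14 J.
f = ΔE/h = 7.028×10^-14/6.63×10^-34 = 1.06×10^20 Hz.

f = 1.06×10^20 Hz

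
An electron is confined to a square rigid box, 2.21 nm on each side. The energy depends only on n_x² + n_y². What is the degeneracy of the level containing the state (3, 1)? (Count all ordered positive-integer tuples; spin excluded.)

degeneracy = 2

The level has n_x² + n_y² = 10. The ordered positive-integer solutions are (1, 3), (3, 1).
That gives 2 states.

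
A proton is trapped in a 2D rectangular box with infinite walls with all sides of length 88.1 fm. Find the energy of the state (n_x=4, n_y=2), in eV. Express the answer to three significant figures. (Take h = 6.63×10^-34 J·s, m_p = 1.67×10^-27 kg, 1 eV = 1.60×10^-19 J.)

E = 5.30×10^5 eV

For a 2D rectangular well E = (h²/8m_p)·Σ n_i²/L_i² = (6.63×10^-34)²/(8·1.67×10^-27) · [4²/(88.1 fm)² + 2²/(88.1 fm)²].
Evaluating gives E = 8.478×10^-14 J = 5.30×10^5 eV.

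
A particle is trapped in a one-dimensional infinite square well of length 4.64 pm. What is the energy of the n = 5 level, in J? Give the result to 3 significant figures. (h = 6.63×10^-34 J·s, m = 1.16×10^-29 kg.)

For an infinite well E_n = n²h²/(8mL²), so E_1 = h²/(8mL²) = (6.63×10^-34)²/(8·1.16×10^-29·(4.64×10^-12 m)²) = 2.200×10^-16 J.
Then E_5 = 5²·E_1 = 25·2.200×10^-16 J = 5.50×10^-15 J.

E_5 = 5.50×10^-15 J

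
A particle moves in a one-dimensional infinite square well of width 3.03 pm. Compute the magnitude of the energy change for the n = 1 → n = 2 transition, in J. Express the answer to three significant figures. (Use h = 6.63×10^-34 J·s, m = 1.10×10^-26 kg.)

E_1 = h²/(8mL²) = 5.441×10^-19 J.
|ΔE| = |1² − 2²|·E_1 = 3·5.441×10^-19 J = 1.63×10^-18 J.

|ΔE| = 1.63×10^-18 J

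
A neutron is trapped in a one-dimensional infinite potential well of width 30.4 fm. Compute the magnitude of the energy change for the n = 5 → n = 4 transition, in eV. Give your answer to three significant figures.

E_1 = h²/(8m_nL²) = 3.545×10^-14 J.
|ΔE| = |5² − 4²|·E_1 = 9·3.545×10^-14 J = 3.191×10^-13 J = 1.99×10^6 eV.

|ΔE| = 1.99×10^6 eV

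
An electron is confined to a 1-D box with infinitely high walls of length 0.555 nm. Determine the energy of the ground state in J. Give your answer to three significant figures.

E_1 = 1.96×10^-19 J

For an infinite well E_n = n²h²/(8m_eL²), so E_1 = h²/(8m_eL²) = (6.626×10^-34)²/(8·9.109×10^-31·(5.55×10^-10 m)²) = 1.956×10^-19 J.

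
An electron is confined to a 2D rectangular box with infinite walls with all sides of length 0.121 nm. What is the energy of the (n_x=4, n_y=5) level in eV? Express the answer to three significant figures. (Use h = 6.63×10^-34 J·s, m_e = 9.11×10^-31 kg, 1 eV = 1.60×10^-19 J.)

For a 2D rectangular well E = (h²/8m_e)·Σ n_i²/L_i² = (6.63×10^-34)²/(8·9.11×10^-31) · [4²/(0.121 nm)² + 5²/(0.121 nm)²].
Evaluating gives E = 1.689×10^-16 J = 1.06×10^3 eV.

E = 1.06×10^3 eV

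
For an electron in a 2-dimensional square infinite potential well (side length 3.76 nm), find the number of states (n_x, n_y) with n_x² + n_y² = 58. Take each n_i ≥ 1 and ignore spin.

The level has n_x² + n_y² = 58. The ordered positive-integer solutions are (3, 7), (7, 3).
That gives 2 states.

degeneracy = 2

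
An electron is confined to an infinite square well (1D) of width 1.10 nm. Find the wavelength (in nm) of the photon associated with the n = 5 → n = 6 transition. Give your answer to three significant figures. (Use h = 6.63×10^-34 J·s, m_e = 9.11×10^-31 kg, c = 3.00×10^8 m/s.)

E_1 = h²/(8m_eL²) = 4.985×10^-20 J, so ΔE = (6² − 5²)E_1 = 5.483×10^-19 J.
λ = hc/ΔE = (6.63×10^-34·3.00×10^8)/5.483×10^-19 = 3.63×10^-7 m = 363 nm.

λ = 363 nm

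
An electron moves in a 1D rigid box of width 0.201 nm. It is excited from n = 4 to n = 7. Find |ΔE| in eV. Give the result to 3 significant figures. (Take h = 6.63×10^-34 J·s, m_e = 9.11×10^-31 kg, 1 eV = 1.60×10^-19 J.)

E_1 = h²/(8m_eL²) = 1.493×10^-18 J.
|ΔE| = |4² − 7²|·E_1 = 33·1.493×10^-18 J = 4.927×10^-17 J = 308 eV.

|ΔE| = 308 eV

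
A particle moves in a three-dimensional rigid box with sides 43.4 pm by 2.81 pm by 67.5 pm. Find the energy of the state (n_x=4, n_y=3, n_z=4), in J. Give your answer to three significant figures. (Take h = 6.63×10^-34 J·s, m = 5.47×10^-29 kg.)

For a 3D rectangular well E = (h²/8m)·Σ n_i²/L_i² = (6.63×10^-34)²/(8·5.47×10^-29) · [4²/(43.4 pm)² + 3²/(2.81 pm)² + 4²/(67.5 pm)²].
Evaluating gives E = 1.16×10^-15 J.

E = 1.16×10^-15 J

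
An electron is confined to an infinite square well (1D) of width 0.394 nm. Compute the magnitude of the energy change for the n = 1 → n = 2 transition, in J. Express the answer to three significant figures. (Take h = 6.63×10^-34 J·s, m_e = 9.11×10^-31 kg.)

|ΔE| = 1.17×10^-18 J

E_1 = h²/(8m_eL²) = 3.885×10^-19 J.
|ΔE| = |1² − 2²|·E_1 = 3·3.885×10^-19 J = 1.17×10^-18 J.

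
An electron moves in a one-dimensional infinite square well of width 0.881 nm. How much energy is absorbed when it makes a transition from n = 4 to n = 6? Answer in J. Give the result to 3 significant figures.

|ΔE| = 1.55×10^-18 J

E_1 = h²/(8m_eL²) = 7.762×10^-20 J.
|ΔE| = |4² − 6²|·E_1 = 20·7.762×10^-20 J = 1.55×10^-18 J.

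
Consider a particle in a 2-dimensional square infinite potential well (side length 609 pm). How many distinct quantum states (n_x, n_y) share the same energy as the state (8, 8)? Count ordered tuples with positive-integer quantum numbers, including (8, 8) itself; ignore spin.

The level has n_x² + n_y² = 128. The ordered positive-integer solutions are (8, 8).
That gives 1 state.

degeneracy = 1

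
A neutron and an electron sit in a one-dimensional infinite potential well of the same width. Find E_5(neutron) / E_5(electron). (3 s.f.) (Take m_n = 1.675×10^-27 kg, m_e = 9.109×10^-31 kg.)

E_n ∝ 1/m at fixed n and L, so the ratio is m_e/m_n = 9.109×10^-31/1.675×10^-27 = 5.44×10^-4.

5.44×10^-4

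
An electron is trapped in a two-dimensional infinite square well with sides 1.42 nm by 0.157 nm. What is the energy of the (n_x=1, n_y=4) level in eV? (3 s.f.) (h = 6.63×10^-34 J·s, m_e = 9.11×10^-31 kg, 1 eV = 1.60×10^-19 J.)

For a 2D rectangular well E = (h²/8m_e)·Σ n_i²/L_i² = (6.63×10^-34)²/(8·9.11×10^-31) · [1²/(1.42 nm)² + 4²/(0.157 nm)²].
Evaluating gives E = 3.918×10^-17 J = 245 eV.

E = 245 eV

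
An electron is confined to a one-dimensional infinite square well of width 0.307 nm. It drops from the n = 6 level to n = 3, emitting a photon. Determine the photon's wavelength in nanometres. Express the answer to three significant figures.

E_1 = h²/(8m_eL²) = 6.392×10^-19 J, so ΔE = (6² − 3²)E_1 = 1.726×10^-17 J.
λ = hc/ΔE = (6.626×10^-34·2.998×10^8)/1.726×10^-17 = 1.15×10^-8 m = 11.5 nm.

λ = 11.5 nm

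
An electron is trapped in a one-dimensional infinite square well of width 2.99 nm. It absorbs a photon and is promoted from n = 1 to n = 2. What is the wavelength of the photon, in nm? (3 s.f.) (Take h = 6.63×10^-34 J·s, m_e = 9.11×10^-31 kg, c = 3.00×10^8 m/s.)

λ = 9.83×10^3 nm

E_1 = h²/(8m_eL²) = 6.746×10^-21 J, so ΔE = (2² − 1²)E_1 = 2.024×10^-20 J.
λ = hc/ΔE = (6.63×10^-34·3.00×10^8)/2.024×10^-20 = 9.83×10^-6 m = 9.83×10^3 nm.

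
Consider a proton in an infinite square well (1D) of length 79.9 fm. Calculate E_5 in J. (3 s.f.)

For an infinite well E_n = n²h²/(8m_pL²), so E_1 = h²/(8m_pL²) = (6.626×10^-34)²/(8·1.673×10^-27·(7.99×10^-14 m)²) = 5.138×10^-15 J.
Then E_5 = 5²·E_1 = 25·5.138×10^-15 J = 1.28×10^-13 J.

E_5 = 1.28×10^-13 J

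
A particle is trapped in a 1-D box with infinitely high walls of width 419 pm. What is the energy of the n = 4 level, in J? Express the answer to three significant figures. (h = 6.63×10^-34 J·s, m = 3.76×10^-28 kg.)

E_4 = 1.33×10^-20 J

For an infinite well E_n = n²h²/(8mL²), so E_1 = h²/(8mL²) = (6.63×10^-34)²/(8·3.76×10^-28·(4.19×10^-10 m)²) = 8.324×10^-22 J.
Then E_4 = 4²·E_1 = 16·8.324×10^-22 J = 1.33×10^-20 J.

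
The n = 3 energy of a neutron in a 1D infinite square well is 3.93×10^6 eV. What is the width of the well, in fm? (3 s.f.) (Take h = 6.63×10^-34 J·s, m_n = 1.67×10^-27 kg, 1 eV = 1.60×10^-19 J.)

From E_n = n²h²/(8m_nL²), L = n·h/√(8m_nE_n).
E_3 = 3.93×10^6 eV = 6.288×10^-13 J, so L = 3·6.63×10^-34/√(8·1.67×10^-27·6.288×10^-13) = 2.17×10^-14 m = 21.7 fm.

L = 21.7 fm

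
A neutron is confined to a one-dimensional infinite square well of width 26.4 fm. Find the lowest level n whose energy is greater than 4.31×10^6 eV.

E_1 = h²/(8m_nL²) = 4.701×10^-14 J = 2.934×10^5 eV.
Need n² > 4.31×10^6/2.934×10^5 = 14.69, i.e. n > 3.833.
The smallest integer satisfying this is n = 4.

n = 4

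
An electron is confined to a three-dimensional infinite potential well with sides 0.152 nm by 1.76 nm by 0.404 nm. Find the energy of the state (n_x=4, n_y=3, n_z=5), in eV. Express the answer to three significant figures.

E = 319 eV

For a 3D rectangular well E = (h²/8m_e)·Σ n_i²/L_i² = (6.626×10^-34)²/(8·9.109×10^-31) · [4²/(0.152 nm)² + 3²/(1.76 nm)² + 5²/(0.404 nm)²].
Evaluating gives E = 5.113×10^-17 J = 319 eV.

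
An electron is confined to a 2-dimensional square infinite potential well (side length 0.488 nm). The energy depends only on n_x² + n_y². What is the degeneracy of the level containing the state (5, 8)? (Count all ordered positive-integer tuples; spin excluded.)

degeneracy = 2

The level has n_x² + n_y² = 89. The ordered positive-integer solutions are (5, 8), (8, 5).
That gives 2 states.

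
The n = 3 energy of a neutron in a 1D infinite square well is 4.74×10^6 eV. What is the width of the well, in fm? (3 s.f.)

L = 19.7 fm

From E_n = n²h²/(8m_nL²), L = n·h/√(8m_nE_n).
E_3 = 4.74×10^6 eV = 7.593×10^-13 J, so L = 3·6.626×10^-34/√(8·1.675×10^-27·7.593×10^-13) = 1.97×10^-14 m = 19.7 fm.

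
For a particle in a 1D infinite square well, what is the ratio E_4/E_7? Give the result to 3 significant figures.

0.327

E_n ∝ n², so E_4/E_7 = 4²/7² = 16/49 = 0.327.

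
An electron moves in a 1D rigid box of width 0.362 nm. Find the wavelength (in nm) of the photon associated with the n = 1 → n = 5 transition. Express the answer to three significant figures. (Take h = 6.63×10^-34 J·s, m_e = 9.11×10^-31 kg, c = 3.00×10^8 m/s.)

E_1 = h²/(8m_eL²) = 4.603×10^-19 J, so ΔE = (5² − 1²)E_1 = 1.105×10^-17 J.
λ = hc/ΔE = (6.63×10^-34·3.00×10^8)/1.105×10^-17 = 1.80×10^-8 m = 18.0 nm.

λ = 18.0 nm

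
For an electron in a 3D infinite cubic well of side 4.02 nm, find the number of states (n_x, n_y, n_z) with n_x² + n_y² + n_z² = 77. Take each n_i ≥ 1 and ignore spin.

The level has n_x² + n_y² + n_z² = 77. The ordered positive-integer solutions are (2, 3, 8), (2, 8, 3), (3, 2, 8), (3, 8, 2), (4, 5, 6), (4, 6, 5), (5, 4, 6), (5, 6, 4), (6, 4, 5), (6, 5, 4), (8, 2, 3), (8, 3, 2).
That gives 12 states.

degeneracy = 12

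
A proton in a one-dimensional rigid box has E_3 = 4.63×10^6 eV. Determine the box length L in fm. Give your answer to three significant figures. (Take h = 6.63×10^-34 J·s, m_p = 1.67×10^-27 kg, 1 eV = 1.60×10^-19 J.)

L = 20.0 fm

From E_n = n²h²/(8m_pL²), L = n·h/√(8m_pE_n).
E_3 = 4.63×10^6 eV = 7.408×10^-13 J, so L = 3·6.63×10^-34/√(8·1.67×10^-27·7.408×10^-13) = 2.00×10^-14 m = 20.0 fm.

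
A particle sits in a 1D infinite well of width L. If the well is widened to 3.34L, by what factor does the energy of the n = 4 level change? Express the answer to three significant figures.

0.0896

E_n ∝ 1/L², so the energy scales by 1/3.34² = 0.0896.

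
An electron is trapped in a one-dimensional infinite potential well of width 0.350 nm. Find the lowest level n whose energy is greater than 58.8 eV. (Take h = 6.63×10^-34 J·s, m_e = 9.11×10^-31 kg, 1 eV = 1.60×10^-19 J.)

E_1 = h²/(8m_eL²) = 4.924×10^-19 J = 3.078 eV.
Need n² > 58.8/3.078 = 19.10, i.e. n > 4.370.
The smallest integer satisfying this is n = 5.

n = 5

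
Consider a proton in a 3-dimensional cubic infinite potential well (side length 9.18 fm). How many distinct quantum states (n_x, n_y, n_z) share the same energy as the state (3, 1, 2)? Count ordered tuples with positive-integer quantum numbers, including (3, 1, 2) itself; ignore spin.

The level has n_x² + n_y² + n_z² = 14. The ordered positive-integer solutions are (1, 2, 3), (1, 3, 2), (2, 1, 3), (2, 3, 1), (3, 1, 2), (3, 2, 1).
That gives 6 states.

degeneracy = 6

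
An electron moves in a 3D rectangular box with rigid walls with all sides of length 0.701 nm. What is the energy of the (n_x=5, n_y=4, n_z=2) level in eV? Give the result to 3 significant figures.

For a 3D rectangular well E = (h²/8m_e)·Σ n_i²/L_i² = (6.626×10^-34)²/(8·9.109×10^-31) · [5²/(0.701 nm)² + 4²/(0.701 nm)² + 2²/(0.701 nm)²].
Evaluating gives E = 5.517×10^-18 J = 34.4 eV.

E = 34.4 eV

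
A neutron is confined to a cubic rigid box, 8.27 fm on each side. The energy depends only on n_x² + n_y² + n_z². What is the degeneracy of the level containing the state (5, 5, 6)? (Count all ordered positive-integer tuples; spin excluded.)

The level has n_x² + n_y² + n_z² = 86. The ordered positive-integer solutions are (1, 2, 9), (1, 6, 7), (1, 7, 6), (1, 9, 2), (2, 1, 9), (2, 9, 1), (5, 5, 6), (5, 6, 5), (6, 1, 7), (6, 5, 5), (6, 7, 1), (7, 1, 6), (7, 6, 1), (9, 1, 2), (9, 2, 1).
That gives 15 states.

degeneracy = 15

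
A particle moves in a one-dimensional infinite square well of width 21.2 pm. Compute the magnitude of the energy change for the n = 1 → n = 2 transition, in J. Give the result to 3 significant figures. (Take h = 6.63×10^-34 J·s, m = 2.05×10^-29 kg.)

E_1 = h²/(8mL²) = 5.964×10^-18 J.
|ΔE| = |1² − 2²|·E_1 = 3·5.964×10^-18 J = 1.79×10^-17 J.

|ΔE| = 1.79×10^-17 J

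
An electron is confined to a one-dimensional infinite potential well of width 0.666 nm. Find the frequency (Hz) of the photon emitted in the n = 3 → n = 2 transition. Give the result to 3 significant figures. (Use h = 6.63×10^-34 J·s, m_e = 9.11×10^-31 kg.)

f = 1.03×10^15 Hz

E_1 = h²/(8m_eL²) = 1.360×10^-19 J and ΔE = (3² − 2²)E_1 = 6.800×10^-19 J.
f = ΔE/h = 6.800×10^-19/6.63×10^-34 = 1.03×10^15 Hz.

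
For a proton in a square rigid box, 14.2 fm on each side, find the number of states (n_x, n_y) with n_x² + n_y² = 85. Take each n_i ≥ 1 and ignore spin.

degeneracy = 4

The level has n_x² + n_y² = 85. The ordered positive-integer solutions are (2, 9), (6, 7), (7, 6), (9, 2).
That gives 4 states.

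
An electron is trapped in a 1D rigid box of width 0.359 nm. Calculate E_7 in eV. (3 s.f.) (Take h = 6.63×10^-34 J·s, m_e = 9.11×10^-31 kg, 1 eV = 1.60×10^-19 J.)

E_7 = 143 eV

For an infinite well E_n = n²h²/(8m_eL²), so E_1 = h²/(8m_eL²) = (6.63×10^-34)²/(8·9.11×10^-31·(3.59×10^-10 m)²) = 4.680×10^-19 J.
Then E_7 = 7²·E_1 = 49·4.680×10^-19 J = 2.293×10^-17 J.
Converting, E_7 = 2.293×10^-17 J / (1.60×10^-19 J/eV) = 143 eV.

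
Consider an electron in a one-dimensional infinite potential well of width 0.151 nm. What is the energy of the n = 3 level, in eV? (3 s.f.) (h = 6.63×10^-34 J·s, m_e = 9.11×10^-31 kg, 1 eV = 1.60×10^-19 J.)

E_3 = 149 eV

For an infinite well E_n = n²h²/(8m_eL²), so E_1 = h²/(8m_eL²) = (6.63×10^-34)²/(8·9.11×10^-31·(1.51×10^-10 m)²) = 2.645×10^-18 J.
Then E_3 = 3²·E_1 = 9·2.645×10^-18 J = 2.381×10^-17 J.
Converting, E_3 = 2.381×10^-17 J / (1.60×10^-19 J/eV) = 149 eV.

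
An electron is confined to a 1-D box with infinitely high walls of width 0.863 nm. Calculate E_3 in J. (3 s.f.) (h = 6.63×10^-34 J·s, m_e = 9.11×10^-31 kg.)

For an infinite well E_n = n²h²/(8m_eL²), so E_1 = h²/(8m_eL²) = (6.63×10^-34)²/(8·9.11×10^-31·(8.63×10^-10 m)²) = 8.098×10^-20 J.
Then E_3 = 3²·E_1 = 9·8.098×10^-20 J = 7.29×10^-19 J.

E_3 = 7.29×10^-19 J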